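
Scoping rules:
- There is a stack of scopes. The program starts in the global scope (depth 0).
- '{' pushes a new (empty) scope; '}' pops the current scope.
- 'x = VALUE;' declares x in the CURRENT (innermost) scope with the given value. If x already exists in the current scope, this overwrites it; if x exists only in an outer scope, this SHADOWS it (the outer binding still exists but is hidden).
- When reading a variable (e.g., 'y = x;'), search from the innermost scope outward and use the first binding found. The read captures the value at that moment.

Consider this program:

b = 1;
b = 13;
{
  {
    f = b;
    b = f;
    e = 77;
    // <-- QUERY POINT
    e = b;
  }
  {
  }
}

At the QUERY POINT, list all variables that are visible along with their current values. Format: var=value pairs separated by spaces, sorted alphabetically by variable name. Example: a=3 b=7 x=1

Answer: b=13 e=77 f=13

Derivation:
Step 1: declare b=1 at depth 0
Step 2: declare b=13 at depth 0
Step 3: enter scope (depth=1)
Step 4: enter scope (depth=2)
Step 5: declare f=(read b)=13 at depth 2
Step 6: declare b=(read f)=13 at depth 2
Step 7: declare e=77 at depth 2
Visible at query point: b=13 e=77 f=13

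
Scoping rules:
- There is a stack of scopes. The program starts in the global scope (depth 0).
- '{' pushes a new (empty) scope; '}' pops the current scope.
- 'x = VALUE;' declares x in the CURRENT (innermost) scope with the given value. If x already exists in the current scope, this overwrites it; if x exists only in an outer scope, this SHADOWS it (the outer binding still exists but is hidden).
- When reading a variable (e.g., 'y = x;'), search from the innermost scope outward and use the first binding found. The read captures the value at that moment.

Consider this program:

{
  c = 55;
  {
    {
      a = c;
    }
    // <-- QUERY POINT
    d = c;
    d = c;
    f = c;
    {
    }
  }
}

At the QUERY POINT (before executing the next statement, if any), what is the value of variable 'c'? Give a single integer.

Answer: 55

Derivation:
Step 1: enter scope (depth=1)
Step 2: declare c=55 at depth 1
Step 3: enter scope (depth=2)
Step 4: enter scope (depth=3)
Step 5: declare a=(read c)=55 at depth 3
Step 6: exit scope (depth=2)
Visible at query point: c=55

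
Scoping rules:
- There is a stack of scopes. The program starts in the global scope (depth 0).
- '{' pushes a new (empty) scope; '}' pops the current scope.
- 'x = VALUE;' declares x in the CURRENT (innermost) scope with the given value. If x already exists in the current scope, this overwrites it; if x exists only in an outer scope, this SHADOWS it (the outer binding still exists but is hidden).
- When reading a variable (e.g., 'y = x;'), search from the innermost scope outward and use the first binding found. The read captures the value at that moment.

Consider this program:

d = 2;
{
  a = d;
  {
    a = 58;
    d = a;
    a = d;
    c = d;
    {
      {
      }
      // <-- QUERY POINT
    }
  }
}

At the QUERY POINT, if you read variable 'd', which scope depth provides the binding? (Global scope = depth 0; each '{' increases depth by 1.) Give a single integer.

Step 1: declare d=2 at depth 0
Step 2: enter scope (depth=1)
Step 3: declare a=(read d)=2 at depth 1
Step 4: enter scope (depth=2)
Step 5: declare a=58 at depth 2
Step 6: declare d=(read a)=58 at depth 2
Step 7: declare a=(read d)=58 at depth 2
Step 8: declare c=(read d)=58 at depth 2
Step 9: enter scope (depth=3)
Step 10: enter scope (depth=4)
Step 11: exit scope (depth=3)
Visible at query point: a=58 c=58 d=58

Answer: 2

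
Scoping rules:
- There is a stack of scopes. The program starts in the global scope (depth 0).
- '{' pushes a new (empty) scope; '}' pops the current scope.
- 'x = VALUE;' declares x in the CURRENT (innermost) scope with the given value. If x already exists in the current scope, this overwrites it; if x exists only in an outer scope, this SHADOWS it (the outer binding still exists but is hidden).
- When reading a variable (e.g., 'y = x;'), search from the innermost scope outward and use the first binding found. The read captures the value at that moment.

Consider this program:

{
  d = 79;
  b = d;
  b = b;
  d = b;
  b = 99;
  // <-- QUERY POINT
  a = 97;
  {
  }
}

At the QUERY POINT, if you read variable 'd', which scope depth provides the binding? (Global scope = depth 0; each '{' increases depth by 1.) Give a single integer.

Step 1: enter scope (depth=1)
Step 2: declare d=79 at depth 1
Step 3: declare b=(read d)=79 at depth 1
Step 4: declare b=(read b)=79 at depth 1
Step 5: declare d=(read b)=79 at depth 1
Step 6: declare b=99 at depth 1
Visible at query point: b=99 d=79

Answer: 1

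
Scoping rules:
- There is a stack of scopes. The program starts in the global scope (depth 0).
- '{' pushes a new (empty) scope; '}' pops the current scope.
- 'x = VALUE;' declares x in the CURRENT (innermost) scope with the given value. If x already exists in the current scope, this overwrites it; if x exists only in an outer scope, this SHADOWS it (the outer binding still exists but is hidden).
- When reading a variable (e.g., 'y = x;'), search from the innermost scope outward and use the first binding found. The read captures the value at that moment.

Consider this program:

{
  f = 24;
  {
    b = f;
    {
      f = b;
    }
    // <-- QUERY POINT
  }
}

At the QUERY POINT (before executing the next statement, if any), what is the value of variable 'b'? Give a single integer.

Step 1: enter scope (depth=1)
Step 2: declare f=24 at depth 1
Step 3: enter scope (depth=2)
Step 4: declare b=(read f)=24 at depth 2
Step 5: enter scope (depth=3)
Step 6: declare f=(read b)=24 at depth 3
Step 7: exit scope (depth=2)
Visible at query point: b=24 f=24

Answer: 24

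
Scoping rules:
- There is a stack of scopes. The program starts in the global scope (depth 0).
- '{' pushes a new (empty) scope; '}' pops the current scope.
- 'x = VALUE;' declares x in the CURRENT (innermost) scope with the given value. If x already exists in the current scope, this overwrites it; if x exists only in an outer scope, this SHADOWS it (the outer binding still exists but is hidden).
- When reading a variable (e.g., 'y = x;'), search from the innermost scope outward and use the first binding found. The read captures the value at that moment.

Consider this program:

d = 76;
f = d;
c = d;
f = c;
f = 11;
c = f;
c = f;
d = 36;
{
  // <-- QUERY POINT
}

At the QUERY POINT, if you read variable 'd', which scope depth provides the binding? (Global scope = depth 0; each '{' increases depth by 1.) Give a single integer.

Answer: 0

Derivation:
Step 1: declare d=76 at depth 0
Step 2: declare f=(read d)=76 at depth 0
Step 3: declare c=(read d)=76 at depth 0
Step 4: declare f=(read c)=76 at depth 0
Step 5: declare f=11 at depth 0
Step 6: declare c=(read f)=11 at depth 0
Step 7: declare c=(read f)=11 at depth 0
Step 8: declare d=36 at depth 0
Step 9: enter scope (depth=1)
Visible at query point: c=11 d=36 f=11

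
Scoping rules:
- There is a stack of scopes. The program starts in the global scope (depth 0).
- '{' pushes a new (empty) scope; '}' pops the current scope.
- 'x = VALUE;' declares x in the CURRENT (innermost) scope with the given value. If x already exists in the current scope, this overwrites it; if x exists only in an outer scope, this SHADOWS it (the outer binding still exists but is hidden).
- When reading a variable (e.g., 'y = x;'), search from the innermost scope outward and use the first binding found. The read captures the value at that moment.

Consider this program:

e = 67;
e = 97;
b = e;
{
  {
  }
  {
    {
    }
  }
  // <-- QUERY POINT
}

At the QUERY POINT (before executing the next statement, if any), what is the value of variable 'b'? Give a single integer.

Answer: 97

Derivation:
Step 1: declare e=67 at depth 0
Step 2: declare e=97 at depth 0
Step 3: declare b=(read e)=97 at depth 0
Step 4: enter scope (depth=1)
Step 5: enter scope (depth=2)
Step 6: exit scope (depth=1)
Step 7: enter scope (depth=2)
Step 8: enter scope (depth=3)
Step 9: exit scope (depth=2)
Step 10: exit scope (depth=1)
Visible at query point: b=97 e=97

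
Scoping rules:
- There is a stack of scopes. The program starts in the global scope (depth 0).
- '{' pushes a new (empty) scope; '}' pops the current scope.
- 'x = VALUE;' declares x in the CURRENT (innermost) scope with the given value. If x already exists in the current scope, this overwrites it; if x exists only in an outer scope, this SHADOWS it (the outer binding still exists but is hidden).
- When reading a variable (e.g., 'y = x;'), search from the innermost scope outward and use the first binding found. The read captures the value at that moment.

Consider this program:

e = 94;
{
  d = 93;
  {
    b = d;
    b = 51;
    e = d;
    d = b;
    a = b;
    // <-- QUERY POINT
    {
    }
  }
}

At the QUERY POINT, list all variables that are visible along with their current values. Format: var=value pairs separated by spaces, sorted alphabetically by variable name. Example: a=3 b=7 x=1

Answer: a=51 b=51 d=51 e=93

Derivation:
Step 1: declare e=94 at depth 0
Step 2: enter scope (depth=1)
Step 3: declare d=93 at depth 1
Step 4: enter scope (depth=2)
Step 5: declare b=(read d)=93 at depth 2
Step 6: declare b=51 at depth 2
Step 7: declare e=(read d)=93 at depth 2
Step 8: declare d=(read b)=51 at depth 2
Step 9: declare a=(read b)=51 at depth 2
Visible at query point: a=51 b=51 d=51 e=93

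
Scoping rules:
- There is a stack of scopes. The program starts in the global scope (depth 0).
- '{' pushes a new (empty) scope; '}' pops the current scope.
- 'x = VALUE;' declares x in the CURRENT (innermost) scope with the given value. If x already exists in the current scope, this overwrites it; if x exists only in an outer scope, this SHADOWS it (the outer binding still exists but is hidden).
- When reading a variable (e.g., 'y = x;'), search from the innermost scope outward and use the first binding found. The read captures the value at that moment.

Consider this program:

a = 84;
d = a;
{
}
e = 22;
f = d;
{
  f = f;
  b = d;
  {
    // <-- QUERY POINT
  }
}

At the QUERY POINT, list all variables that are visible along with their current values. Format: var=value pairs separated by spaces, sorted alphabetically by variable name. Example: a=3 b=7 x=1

Step 1: declare a=84 at depth 0
Step 2: declare d=(read a)=84 at depth 0
Step 3: enter scope (depth=1)
Step 4: exit scope (depth=0)
Step 5: declare e=22 at depth 0
Step 6: declare f=(read d)=84 at depth 0
Step 7: enter scope (depth=1)
Step 8: declare f=(read f)=84 at depth 1
Step 9: declare b=(read d)=84 at depth 1
Step 10: enter scope (depth=2)
Visible at query point: a=84 b=84 d=84 e=22 f=84

Answer: a=84 b=84 d=84 e=22 f=84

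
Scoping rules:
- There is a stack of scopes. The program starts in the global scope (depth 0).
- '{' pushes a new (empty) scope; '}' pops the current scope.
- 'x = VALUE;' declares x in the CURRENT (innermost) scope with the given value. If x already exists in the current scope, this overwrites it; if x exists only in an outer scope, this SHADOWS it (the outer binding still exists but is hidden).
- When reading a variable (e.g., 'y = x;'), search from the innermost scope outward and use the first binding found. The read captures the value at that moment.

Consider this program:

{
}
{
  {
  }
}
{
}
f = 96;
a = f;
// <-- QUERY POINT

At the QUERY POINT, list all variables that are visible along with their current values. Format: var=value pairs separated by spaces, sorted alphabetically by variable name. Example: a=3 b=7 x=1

Step 1: enter scope (depth=1)
Step 2: exit scope (depth=0)
Step 3: enter scope (depth=1)
Step 4: enter scope (depth=2)
Step 5: exit scope (depth=1)
Step 6: exit scope (depth=0)
Step 7: enter scope (depth=1)
Step 8: exit scope (depth=0)
Step 9: declare f=96 at depth 0
Step 10: declare a=(read f)=96 at depth 0
Visible at query point: a=96 f=96

Answer: a=96 f=96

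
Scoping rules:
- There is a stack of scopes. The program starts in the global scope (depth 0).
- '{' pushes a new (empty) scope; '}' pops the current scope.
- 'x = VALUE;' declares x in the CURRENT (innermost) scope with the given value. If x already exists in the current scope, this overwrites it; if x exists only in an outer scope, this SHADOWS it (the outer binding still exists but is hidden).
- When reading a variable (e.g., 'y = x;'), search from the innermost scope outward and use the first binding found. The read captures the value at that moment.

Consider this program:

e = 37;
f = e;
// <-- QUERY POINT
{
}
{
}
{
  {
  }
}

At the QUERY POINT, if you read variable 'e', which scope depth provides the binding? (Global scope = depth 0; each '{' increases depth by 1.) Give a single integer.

Answer: 0

Derivation:
Step 1: declare e=37 at depth 0
Step 2: declare f=(read e)=37 at depth 0
Visible at query point: e=37 f=37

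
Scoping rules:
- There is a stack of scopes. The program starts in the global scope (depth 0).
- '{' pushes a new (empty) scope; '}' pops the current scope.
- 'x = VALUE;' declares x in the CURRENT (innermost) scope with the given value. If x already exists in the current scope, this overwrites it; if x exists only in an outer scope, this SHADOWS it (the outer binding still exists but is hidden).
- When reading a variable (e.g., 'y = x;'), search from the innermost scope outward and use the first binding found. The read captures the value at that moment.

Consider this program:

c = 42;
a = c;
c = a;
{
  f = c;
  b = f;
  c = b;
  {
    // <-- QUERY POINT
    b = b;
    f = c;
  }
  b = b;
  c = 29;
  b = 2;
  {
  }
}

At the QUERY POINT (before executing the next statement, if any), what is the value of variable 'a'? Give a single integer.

Answer: 42

Derivation:
Step 1: declare c=42 at depth 0
Step 2: declare a=(read c)=42 at depth 0
Step 3: declare c=(read a)=42 at depth 0
Step 4: enter scope (depth=1)
Step 5: declare f=(read c)=42 at depth 1
Step 6: declare b=(read f)=42 at depth 1
Step 7: declare c=(read b)=42 at depth 1
Step 8: enter scope (depth=2)
Visible at query point: a=42 b=42 c=42 f=42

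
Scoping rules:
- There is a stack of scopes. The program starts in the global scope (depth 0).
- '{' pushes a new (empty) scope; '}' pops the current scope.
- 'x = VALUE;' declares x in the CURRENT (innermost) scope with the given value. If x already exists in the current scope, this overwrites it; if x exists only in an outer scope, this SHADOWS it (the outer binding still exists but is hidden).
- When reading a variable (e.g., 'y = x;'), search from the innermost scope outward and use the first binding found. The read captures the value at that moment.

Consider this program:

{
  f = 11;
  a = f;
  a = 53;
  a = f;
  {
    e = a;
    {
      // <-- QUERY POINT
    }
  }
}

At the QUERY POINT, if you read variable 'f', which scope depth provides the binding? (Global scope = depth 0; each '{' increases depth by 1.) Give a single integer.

Answer: 1

Derivation:
Step 1: enter scope (depth=1)
Step 2: declare f=11 at depth 1
Step 3: declare a=(read f)=11 at depth 1
Step 4: declare a=53 at depth 1
Step 5: declare a=(read f)=11 at depth 1
Step 6: enter scope (depth=2)
Step 7: declare e=(read a)=11 at depth 2
Step 8: enter scope (depth=3)
Visible at query point: a=11 e=11 f=11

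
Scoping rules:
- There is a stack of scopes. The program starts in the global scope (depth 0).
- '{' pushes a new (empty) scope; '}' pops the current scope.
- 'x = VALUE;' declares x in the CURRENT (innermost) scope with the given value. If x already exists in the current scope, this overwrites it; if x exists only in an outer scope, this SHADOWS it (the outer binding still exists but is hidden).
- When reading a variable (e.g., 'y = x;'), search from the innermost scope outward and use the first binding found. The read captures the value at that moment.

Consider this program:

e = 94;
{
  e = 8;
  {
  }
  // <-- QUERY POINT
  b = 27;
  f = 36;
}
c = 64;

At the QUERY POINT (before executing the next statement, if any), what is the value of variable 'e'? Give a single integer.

Answer: 8

Derivation:
Step 1: declare e=94 at depth 0
Step 2: enter scope (depth=1)
Step 3: declare e=8 at depth 1
Step 4: enter scope (depth=2)
Step 5: exit scope (depth=1)
Visible at query point: e=8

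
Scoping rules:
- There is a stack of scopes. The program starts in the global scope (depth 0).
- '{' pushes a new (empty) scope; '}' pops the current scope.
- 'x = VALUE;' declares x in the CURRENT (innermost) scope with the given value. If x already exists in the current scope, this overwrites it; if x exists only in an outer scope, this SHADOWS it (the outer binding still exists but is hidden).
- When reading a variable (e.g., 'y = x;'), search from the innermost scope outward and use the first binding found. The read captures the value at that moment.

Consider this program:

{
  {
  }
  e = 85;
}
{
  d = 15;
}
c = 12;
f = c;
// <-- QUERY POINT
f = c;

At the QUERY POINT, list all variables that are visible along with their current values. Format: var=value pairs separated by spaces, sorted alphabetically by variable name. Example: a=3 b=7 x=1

Step 1: enter scope (depth=1)
Step 2: enter scope (depth=2)
Step 3: exit scope (depth=1)
Step 4: declare e=85 at depth 1
Step 5: exit scope (depth=0)
Step 6: enter scope (depth=1)
Step 7: declare d=15 at depth 1
Step 8: exit scope (depth=0)
Step 9: declare c=12 at depth 0
Step 10: declare f=(read c)=12 at depth 0
Visible at query point: c=12 f=12

Answer: c=12 f=12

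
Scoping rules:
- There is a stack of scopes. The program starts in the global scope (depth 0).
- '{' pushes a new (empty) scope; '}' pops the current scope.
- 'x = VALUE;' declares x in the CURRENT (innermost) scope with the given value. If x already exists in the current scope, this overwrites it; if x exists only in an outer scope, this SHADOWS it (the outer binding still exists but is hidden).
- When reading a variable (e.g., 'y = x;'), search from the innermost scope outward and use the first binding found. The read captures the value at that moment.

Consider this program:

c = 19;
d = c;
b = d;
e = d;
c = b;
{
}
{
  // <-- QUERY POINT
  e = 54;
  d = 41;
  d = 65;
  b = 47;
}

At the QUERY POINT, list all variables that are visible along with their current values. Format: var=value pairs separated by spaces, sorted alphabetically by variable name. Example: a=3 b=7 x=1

Answer: b=19 c=19 d=19 e=19

Derivation:
Step 1: declare c=19 at depth 0
Step 2: declare d=(read c)=19 at depth 0
Step 3: declare b=(read d)=19 at depth 0
Step 4: declare e=(read d)=19 at depth 0
Step 5: declare c=(read b)=19 at depth 0
Step 6: enter scope (depth=1)
Step 7: exit scope (depth=0)
Step 8: enter scope (depth=1)
Visible at query point: b=19 c=19 d=19 e=19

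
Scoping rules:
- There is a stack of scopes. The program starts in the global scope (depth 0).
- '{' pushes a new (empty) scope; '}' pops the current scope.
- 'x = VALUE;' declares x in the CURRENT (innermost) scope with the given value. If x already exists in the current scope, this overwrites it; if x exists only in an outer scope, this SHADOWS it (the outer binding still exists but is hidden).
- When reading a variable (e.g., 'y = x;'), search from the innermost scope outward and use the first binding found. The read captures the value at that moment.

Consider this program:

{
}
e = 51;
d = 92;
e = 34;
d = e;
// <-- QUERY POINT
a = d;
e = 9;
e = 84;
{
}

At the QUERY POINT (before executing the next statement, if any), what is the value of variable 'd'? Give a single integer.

Step 1: enter scope (depth=1)
Step 2: exit scope (depth=0)
Step 3: declare e=51 at depth 0
Step 4: declare d=92 at depth 0
Step 5: declare e=34 at depth 0
Step 6: declare d=(read e)=34 at depth 0
Visible at query point: d=34 e=34

Answer: 34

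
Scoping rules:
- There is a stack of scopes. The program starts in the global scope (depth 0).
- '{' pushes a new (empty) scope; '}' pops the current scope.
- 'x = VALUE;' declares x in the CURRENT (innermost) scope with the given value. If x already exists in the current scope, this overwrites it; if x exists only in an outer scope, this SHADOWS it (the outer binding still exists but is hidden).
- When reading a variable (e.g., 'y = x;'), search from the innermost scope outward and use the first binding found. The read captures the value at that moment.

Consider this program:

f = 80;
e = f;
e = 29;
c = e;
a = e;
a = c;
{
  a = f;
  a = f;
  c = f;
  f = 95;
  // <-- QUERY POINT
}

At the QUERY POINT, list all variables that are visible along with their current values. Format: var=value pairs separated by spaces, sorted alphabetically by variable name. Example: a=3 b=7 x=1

Answer: a=80 c=80 e=29 f=95

Derivation:
Step 1: declare f=80 at depth 0
Step 2: declare e=(read f)=80 at depth 0
Step 3: declare e=29 at depth 0
Step 4: declare c=(read e)=29 at depth 0
Step 5: declare a=(read e)=29 at depth 0
Step 6: declare a=(read c)=29 at depth 0
Step 7: enter scope (depth=1)
Step 8: declare a=(read f)=80 at depth 1
Step 9: declare a=(read f)=80 at depth 1
Step 10: declare c=(read f)=80 at depth 1
Step 11: declare f=95 at depth 1
Visible at query point: a=80 c=80 e=29 f=95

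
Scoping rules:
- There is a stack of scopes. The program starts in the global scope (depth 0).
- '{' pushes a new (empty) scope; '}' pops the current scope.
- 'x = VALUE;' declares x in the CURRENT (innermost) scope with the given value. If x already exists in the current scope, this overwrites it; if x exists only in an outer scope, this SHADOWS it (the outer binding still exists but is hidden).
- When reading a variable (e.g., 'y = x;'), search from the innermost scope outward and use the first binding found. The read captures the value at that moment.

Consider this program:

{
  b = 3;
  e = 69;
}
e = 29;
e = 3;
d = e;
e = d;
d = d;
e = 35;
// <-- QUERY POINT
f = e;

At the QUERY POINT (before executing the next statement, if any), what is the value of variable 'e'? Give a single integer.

Step 1: enter scope (depth=1)
Step 2: declare b=3 at depth 1
Step 3: declare e=69 at depth 1
Step 4: exit scope (depth=0)
Step 5: declare e=29 at depth 0
Step 6: declare e=3 at depth 0
Step 7: declare d=(read e)=3 at depth 0
Step 8: declare e=(read d)=3 at depth 0
Step 9: declare d=(read d)=3 at depth 0
Step 10: declare e=35 at depth 0
Visible at query point: d=3 e=35

Answer: 35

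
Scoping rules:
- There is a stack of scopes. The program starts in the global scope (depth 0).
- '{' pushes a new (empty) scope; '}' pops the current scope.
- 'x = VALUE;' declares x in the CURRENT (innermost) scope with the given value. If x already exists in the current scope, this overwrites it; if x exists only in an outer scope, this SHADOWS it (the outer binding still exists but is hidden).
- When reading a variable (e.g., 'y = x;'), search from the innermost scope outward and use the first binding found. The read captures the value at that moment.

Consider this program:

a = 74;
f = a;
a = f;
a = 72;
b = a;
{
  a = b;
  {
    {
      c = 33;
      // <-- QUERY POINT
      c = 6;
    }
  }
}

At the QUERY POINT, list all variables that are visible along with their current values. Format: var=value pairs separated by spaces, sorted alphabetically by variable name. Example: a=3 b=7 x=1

Answer: a=72 b=72 c=33 f=74

Derivation:
Step 1: declare a=74 at depth 0
Step 2: declare f=(read a)=74 at depth 0
Step 3: declare a=(read f)=74 at depth 0
Step 4: declare a=72 at depth 0
Step 5: declare b=(read a)=72 at depth 0
Step 6: enter scope (depth=1)
Step 7: declare a=(read b)=72 at depth 1
Step 8: enter scope (depth=2)
Step 9: enter scope (depth=3)
Step 10: declare c=33 at depth 3
Visible at query point: a=72 b=72 c=33 f=74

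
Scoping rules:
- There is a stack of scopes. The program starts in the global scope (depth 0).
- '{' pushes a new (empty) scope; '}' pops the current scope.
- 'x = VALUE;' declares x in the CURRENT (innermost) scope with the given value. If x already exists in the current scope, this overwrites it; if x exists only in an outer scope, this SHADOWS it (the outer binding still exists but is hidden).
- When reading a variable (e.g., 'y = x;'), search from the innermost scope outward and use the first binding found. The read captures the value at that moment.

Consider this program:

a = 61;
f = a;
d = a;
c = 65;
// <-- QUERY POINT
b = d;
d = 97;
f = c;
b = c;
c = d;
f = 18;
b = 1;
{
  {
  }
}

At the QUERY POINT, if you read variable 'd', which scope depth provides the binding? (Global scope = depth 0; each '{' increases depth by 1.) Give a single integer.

Answer: 0

Derivation:
Step 1: declare a=61 at depth 0
Step 2: declare f=(read a)=61 at depth 0
Step 3: declare d=(read a)=61 at depth 0
Step 4: declare c=65 at depth 0
Visible at query point: a=61 c=65 d=61 f=61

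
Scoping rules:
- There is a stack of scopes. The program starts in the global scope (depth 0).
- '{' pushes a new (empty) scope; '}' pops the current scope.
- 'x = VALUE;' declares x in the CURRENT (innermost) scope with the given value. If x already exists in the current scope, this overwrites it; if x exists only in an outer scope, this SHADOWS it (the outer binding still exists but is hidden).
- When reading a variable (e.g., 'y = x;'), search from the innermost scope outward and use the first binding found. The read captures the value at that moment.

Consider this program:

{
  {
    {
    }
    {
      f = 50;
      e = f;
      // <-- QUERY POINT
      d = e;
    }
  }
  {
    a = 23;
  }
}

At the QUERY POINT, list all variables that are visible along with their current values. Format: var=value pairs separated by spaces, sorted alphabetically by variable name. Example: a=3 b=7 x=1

Answer: e=50 f=50

Derivation:
Step 1: enter scope (depth=1)
Step 2: enter scope (depth=2)
Step 3: enter scope (depth=3)
Step 4: exit scope (depth=2)
Step 5: enter scope (depth=3)
Step 6: declare f=50 at depth 3
Step 7: declare e=(read f)=50 at depth 3
Visible at query point: e=50 f=50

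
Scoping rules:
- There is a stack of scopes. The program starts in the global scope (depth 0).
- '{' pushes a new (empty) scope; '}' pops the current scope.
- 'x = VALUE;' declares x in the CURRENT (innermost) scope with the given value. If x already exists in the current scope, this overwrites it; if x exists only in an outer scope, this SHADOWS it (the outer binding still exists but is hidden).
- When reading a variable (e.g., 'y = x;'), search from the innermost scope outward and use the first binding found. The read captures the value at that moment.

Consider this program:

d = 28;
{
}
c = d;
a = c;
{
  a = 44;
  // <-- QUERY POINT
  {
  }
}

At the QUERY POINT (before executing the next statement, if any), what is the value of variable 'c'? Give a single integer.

Answer: 28

Derivation:
Step 1: declare d=28 at depth 0
Step 2: enter scope (depth=1)
Step 3: exit scope (depth=0)
Step 4: declare c=(read d)=28 at depth 0
Step 5: declare a=(read c)=28 at depth 0
Step 6: enter scope (depth=1)
Step 7: declare a=44 at depth 1
Visible at query point: a=44 c=28 d=28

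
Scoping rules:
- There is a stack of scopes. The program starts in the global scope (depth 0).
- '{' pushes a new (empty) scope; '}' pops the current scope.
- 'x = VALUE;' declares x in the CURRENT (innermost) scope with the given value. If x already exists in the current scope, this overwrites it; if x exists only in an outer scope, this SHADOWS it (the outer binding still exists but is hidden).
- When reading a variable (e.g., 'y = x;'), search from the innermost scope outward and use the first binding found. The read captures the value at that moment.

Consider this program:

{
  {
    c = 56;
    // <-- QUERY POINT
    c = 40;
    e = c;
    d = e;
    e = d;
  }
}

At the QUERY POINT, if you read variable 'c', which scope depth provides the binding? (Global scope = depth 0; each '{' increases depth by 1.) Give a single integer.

Step 1: enter scope (depth=1)
Step 2: enter scope (depth=2)
Step 3: declare c=56 at depth 2
Visible at query point: c=56

Answer: 2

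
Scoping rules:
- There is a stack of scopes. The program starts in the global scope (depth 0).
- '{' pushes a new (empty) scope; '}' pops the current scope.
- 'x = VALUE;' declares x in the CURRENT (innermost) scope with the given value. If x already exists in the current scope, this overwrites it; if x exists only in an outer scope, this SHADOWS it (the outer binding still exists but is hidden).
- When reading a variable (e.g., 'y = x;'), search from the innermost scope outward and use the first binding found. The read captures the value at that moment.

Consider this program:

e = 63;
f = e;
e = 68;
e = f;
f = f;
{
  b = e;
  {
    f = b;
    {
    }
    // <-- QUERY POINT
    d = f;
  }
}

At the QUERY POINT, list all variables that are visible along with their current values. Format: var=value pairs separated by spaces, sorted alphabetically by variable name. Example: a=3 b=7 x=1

Answer: b=63 e=63 f=63

Derivation:
Step 1: declare e=63 at depth 0
Step 2: declare f=(read e)=63 at depth 0
Step 3: declare e=68 at depth 0
Step 4: declare e=(read f)=63 at depth 0
Step 5: declare f=(read f)=63 at depth 0
Step 6: enter scope (depth=1)
Step 7: declare b=(read e)=63 at depth 1
Step 8: enter scope (depth=2)
Step 9: declare f=(read b)=63 at depth 2
Step 10: enter scope (depth=3)
Step 11: exit scope (depth=2)
Visible at query point: b=63 e=63 f=63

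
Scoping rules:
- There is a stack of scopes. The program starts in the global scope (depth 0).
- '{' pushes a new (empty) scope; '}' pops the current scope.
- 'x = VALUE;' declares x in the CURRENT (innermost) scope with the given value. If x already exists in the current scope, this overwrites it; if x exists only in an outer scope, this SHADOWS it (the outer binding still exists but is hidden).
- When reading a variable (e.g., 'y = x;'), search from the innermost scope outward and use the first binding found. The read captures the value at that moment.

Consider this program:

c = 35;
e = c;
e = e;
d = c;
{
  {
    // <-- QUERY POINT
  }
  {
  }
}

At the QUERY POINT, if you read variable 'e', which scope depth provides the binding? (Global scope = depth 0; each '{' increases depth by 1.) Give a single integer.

Answer: 0

Derivation:
Step 1: declare c=35 at depth 0
Step 2: declare e=(read c)=35 at depth 0
Step 3: declare e=(read e)=35 at depth 0
Step 4: declare d=(read c)=35 at depth 0
Step 5: enter scope (depth=1)
Step 6: enter scope (depth=2)
Visible at query point: c=35 d=35 e=35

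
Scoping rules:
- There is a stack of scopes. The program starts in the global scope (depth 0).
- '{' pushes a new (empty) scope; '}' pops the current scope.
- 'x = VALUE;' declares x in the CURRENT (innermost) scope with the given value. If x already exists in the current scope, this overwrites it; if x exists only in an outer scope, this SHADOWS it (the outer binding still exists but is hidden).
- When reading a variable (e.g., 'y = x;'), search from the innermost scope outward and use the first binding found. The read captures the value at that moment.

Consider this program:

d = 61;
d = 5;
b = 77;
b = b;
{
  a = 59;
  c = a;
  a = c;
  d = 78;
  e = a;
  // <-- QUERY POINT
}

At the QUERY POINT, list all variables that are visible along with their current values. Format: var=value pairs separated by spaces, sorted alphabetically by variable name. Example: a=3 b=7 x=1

Answer: a=59 b=77 c=59 d=78 e=59

Derivation:
Step 1: declare d=61 at depth 0
Step 2: declare d=5 at depth 0
Step 3: declare b=77 at depth 0
Step 4: declare b=(read b)=77 at depth 0
Step 5: enter scope (depth=1)
Step 6: declare a=59 at depth 1
Step 7: declare c=(read a)=59 at depth 1
Step 8: declare a=(read c)=59 at depth 1
Step 9: declare d=78 at depth 1
Step 10: declare e=(read a)=59 at depth 1
Visible at query point: a=59 b=77 c=59 d=78 e=59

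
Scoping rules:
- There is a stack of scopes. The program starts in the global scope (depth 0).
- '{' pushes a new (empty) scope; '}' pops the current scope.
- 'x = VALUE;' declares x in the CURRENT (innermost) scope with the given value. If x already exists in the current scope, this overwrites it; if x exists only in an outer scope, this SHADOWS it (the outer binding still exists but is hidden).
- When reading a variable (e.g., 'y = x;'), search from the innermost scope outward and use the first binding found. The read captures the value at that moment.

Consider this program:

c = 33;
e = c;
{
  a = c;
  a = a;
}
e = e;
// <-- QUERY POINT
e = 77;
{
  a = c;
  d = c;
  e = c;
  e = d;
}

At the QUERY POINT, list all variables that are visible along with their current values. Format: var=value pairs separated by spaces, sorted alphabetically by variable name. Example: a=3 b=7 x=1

Answer: c=33 e=33

Derivation:
Step 1: declare c=33 at depth 0
Step 2: declare e=(read c)=33 at depth 0
Step 3: enter scope (depth=1)
Step 4: declare a=(read c)=33 at depth 1
Step 5: declare a=(read a)=33 at depth 1
Step 6: exit scope (depth=0)
Step 7: declare e=(read e)=33 at depth 0
Visible at query point: c=33 e=33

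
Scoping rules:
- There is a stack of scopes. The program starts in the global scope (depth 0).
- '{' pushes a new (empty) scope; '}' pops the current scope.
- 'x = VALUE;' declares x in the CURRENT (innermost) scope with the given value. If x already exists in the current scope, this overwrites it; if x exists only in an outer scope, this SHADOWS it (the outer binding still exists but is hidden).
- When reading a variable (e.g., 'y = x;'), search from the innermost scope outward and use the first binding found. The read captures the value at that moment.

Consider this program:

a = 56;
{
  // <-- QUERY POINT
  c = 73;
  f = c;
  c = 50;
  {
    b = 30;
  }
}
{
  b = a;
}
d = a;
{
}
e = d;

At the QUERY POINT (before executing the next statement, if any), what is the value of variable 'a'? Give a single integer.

Answer: 56

Derivation:
Step 1: declare a=56 at depth 0
Step 2: enter scope (depth=1)
Visible at query point: a=56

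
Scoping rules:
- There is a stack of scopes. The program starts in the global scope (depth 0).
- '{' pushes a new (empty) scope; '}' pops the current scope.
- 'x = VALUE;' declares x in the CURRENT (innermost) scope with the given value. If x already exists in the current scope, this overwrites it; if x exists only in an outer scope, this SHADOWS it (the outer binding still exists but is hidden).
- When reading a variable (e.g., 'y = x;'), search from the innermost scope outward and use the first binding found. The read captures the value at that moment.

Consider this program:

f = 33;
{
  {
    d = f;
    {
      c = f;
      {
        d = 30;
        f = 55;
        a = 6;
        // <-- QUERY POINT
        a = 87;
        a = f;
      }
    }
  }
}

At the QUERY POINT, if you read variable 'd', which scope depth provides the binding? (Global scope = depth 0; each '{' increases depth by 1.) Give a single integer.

Step 1: declare f=33 at depth 0
Step 2: enter scope (depth=1)
Step 3: enter scope (depth=2)
Step 4: declare d=(read f)=33 at depth 2
Step 5: enter scope (depth=3)
Step 6: declare c=(read f)=33 at depth 3
Step 7: enter scope (depth=4)
Step 8: declare d=30 at depth 4
Step 9: declare f=55 at depth 4
Step 10: declare a=6 at depth 4
Visible at query point: a=6 c=33 d=30 f=55

Answer: 4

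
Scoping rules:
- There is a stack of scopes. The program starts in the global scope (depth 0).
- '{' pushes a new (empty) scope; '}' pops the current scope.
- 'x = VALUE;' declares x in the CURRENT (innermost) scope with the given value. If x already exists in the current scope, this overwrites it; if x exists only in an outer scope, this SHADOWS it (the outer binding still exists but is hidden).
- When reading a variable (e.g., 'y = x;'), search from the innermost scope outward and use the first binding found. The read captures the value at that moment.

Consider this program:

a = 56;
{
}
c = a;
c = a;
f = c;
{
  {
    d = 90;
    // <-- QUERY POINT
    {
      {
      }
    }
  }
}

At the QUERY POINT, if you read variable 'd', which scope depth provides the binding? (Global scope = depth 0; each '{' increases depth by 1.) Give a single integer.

Step 1: declare a=56 at depth 0
Step 2: enter scope (depth=1)
Step 3: exit scope (depth=0)
Step 4: declare c=(read a)=56 at depth 0
Step 5: declare c=(read a)=56 at depth 0
Step 6: declare f=(read c)=56 at depth 0
Step 7: enter scope (depth=1)
Step 8: enter scope (depth=2)
Step 9: declare d=90 at depth 2
Visible at query point: a=56 c=56 d=90 f=56

Answer: 2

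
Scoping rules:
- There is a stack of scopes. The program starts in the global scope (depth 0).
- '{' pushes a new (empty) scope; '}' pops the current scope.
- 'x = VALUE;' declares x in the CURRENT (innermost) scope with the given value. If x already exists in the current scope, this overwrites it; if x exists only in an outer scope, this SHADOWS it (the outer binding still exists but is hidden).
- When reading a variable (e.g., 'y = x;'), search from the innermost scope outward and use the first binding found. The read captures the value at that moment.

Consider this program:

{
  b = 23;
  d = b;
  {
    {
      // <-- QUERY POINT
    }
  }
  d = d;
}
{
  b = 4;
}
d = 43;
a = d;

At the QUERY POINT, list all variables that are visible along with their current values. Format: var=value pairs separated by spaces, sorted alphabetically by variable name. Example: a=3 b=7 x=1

Answer: b=23 d=23

Derivation:
Step 1: enter scope (depth=1)
Step 2: declare b=23 at depth 1
Step 3: declare d=(read b)=23 at depth 1
Step 4: enter scope (depth=2)
Step 5: enter scope (depth=3)
Visible at query point: b=23 d=23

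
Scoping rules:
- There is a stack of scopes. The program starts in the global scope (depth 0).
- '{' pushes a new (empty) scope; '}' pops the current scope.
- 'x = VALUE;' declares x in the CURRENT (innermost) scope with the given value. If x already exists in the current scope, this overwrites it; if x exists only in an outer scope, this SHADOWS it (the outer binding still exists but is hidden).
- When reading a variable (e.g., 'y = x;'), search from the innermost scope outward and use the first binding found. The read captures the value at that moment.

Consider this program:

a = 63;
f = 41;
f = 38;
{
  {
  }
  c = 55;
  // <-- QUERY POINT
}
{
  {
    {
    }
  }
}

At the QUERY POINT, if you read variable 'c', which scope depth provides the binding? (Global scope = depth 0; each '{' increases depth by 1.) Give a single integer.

Answer: 1

Derivation:
Step 1: declare a=63 at depth 0
Step 2: declare f=41 at depth 0
Step 3: declare f=38 at depth 0
Step 4: enter scope (depth=1)
Step 5: enter scope (depth=2)
Step 6: exit scope (depth=1)
Step 7: declare c=55 at depth 1
Visible at query point: a=63 c=55 f=38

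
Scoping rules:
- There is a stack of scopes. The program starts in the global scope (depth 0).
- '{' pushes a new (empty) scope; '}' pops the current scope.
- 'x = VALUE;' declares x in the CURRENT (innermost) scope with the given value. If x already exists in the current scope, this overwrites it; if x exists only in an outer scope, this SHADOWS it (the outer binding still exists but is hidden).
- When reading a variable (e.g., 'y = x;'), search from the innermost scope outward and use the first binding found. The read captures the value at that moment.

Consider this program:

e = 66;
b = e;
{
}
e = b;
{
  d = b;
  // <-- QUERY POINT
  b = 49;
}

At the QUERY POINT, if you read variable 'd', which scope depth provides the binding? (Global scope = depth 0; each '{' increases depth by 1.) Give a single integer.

Step 1: declare e=66 at depth 0
Step 2: declare b=(read e)=66 at depth 0
Step 3: enter scope (depth=1)
Step 4: exit scope (depth=0)
Step 5: declare e=(read b)=66 at depth 0
Step 6: enter scope (depth=1)
Step 7: declare d=(read b)=66 at depth 1
Visible at query point: b=66 d=66 e=66

Answer: 1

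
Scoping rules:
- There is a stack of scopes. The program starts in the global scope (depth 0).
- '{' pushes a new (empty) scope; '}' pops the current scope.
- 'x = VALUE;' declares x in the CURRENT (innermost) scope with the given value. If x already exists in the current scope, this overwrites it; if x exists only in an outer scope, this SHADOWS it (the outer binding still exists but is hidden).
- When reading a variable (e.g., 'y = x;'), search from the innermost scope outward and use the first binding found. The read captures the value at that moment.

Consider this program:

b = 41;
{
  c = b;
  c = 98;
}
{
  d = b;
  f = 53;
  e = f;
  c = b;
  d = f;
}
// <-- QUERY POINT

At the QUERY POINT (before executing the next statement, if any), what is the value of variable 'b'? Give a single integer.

Step 1: declare b=41 at depth 0
Step 2: enter scope (depth=1)
Step 3: declare c=(read b)=41 at depth 1
Step 4: declare c=98 at depth 1
Step 5: exit scope (depth=0)
Step 6: enter scope (depth=1)
Step 7: declare d=(read b)=41 at depth 1
Step 8: declare f=53 at depth 1
Step 9: declare e=(read f)=53 at depth 1
Step 10: declare c=(read b)=41 at depth 1
Step 11: declare d=(read f)=53 at depth 1
Step 12: exit scope (depth=0)
Visible at query point: b=41

Answer: 41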